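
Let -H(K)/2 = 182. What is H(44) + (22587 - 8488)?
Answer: 13735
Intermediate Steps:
H(K) = -364 (H(K) = -2*182 = -364)
H(44) + (22587 - 8488) = -364 + (22587 - 8488) = -364 + 14099 = 13735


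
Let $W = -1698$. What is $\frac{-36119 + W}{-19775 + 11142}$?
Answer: $\frac{37817}{8633} \approx 4.3805$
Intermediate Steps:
$\frac{-36119 + W}{-19775 + 11142} = \frac{-36119 - 1698}{-19775 + 11142} = - \frac{37817}{-8633} = \left(-37817\right) \left(- \frac{1}{8633}\right) = \frac{37817}{8633}$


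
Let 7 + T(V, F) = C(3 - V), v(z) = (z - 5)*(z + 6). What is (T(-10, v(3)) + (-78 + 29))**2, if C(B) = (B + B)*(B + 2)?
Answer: 111556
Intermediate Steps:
v(z) = (-5 + z)*(6 + z)
C(B) = 2*B*(2 + B) (C(B) = (2*B)*(2 + B) = 2*B*(2 + B))
T(V, F) = -7 + 2*(3 - V)*(5 - V) (T(V, F) = -7 + 2*(3 - V)*(2 + (3 - V)) = -7 + 2*(3 - V)*(5 - V))
(T(-10, v(3)) + (-78 + 29))**2 = ((-7 + 2*(-5 - 10)*(-3 - 10)) + (-78 + 29))**2 = ((-7 + 2*(-15)*(-13)) - 49)**2 = ((-7 + 390) - 49)**2 = (383 - 49)**2 = 334**2 = 111556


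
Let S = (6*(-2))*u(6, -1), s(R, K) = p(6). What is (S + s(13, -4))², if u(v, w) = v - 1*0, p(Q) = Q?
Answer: 4356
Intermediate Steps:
u(v, w) = v (u(v, w) = v + 0 = v)
s(R, K) = 6
S = -72 (S = (6*(-2))*6 = -12*6 = -72)
(S + s(13, -4))² = (-72 + 6)² = (-66)² = 4356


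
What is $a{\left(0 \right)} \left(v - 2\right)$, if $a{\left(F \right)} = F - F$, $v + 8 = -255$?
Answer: $0$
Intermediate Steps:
$v = -263$ ($v = -8 - 255 = -263$)
$a{\left(F \right)} = 0$
$a{\left(0 \right)} \left(v - 2\right) = 0 \left(-263 - 2\right) = 0 \left(-265\right) = 0$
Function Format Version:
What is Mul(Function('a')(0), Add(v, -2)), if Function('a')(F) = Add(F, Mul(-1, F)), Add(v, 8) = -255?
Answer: 0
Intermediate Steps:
v = -263 (v = Add(-8, -255) = -263)
Function('a')(F) = 0
Mul(Function('a')(0), Add(v, -2)) = Mul(0, Add(-263, -2)) = Mul(0, -265) = 0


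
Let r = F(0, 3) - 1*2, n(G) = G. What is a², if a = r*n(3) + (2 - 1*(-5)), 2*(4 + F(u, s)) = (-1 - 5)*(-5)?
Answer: 1156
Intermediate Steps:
F(u, s) = 11 (F(u, s) = -4 + ((-1 - 5)*(-5))/2 = -4 + (-6*(-5))/2 = -4 + (½)*30 = -4 + 15 = 11)
r = 9 (r = 11 - 1*2 = 11 - 2 = 9)
a = 34 (a = 9*3 + (2 - 1*(-5)) = 27 + (2 + 5) = 27 + 7 = 34)
a² = 34² = 1156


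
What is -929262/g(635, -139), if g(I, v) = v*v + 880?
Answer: -929262/20201 ≈ -46.001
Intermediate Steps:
g(I, v) = 880 + v² (g(I, v) = v² + 880 = 880 + v²)
-929262/g(635, -139) = -929262/(880 + (-139)²) = -929262/(880 + 19321) = -929262/20201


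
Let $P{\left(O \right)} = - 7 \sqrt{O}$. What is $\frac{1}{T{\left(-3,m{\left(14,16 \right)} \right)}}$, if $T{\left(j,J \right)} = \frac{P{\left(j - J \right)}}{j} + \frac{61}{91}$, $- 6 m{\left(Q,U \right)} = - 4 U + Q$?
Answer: $\frac{149877}{13896613} - \frac{173901 i \sqrt{102}}{13896613} \approx 0.010785 - 0.12638 i$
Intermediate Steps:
$m{\left(Q,U \right)} = - \frac{Q}{6} + \frac{2 U}{3}$ ($m{\left(Q,U \right)} = - \frac{- 4 U + Q}{6} = - \frac{Q - 4 U}{6} = - \frac{Q}{6} + \frac{2 U}{3}$)
$T{\left(j,J \right)} = \frac{61}{91} - \frac{7 \sqrt{j - J}}{j}$ ($T{\left(j,J \right)} = \frac{\left(-7\right) \sqrt{j - J}}{j} + \frac{61}{91} = - \frac{7 \sqrt{j - J}}{j} + 61 \cdot \frac{1}{91} = - \frac{7 \sqrt{j - J}}{j} + \frac{61}{91} = \frac{61}{91} - \frac{7 \sqrt{j - J}}{j}$)
$\frac{1}{T{\left(-3,m{\left(14,16 \right)} \right)}} = \frac{1}{\frac{61}{91} - \frac{7 \sqrt{-3 - \left(\left(- \frac{1}{6}\right) 14 + \frac{2}{3} \cdot 16\right)}}{-3}} = \frac{1}{\frac{61}{91} - - \frac{7 \sqrt{-3 - \left(- \frac{7}{3} + \frac{32}{3}\right)}}{3}} = \frac{1}{\frac{61}{91} - - \frac{7 \sqrt{-3 - \frac{25}{3}}}{3}} = \frac{1}{\frac{61}{91} - - \frac{7 \sqrt{- \frac{34}{3}}}{3}} = \frac{1}{\frac{61}{91} - - \frac{7 \frac{i \sqrt{102}}{3}}{3}} = \frac{1}{\frac{61}{91} + \frac{7 i \sqrt{102}}{9}}$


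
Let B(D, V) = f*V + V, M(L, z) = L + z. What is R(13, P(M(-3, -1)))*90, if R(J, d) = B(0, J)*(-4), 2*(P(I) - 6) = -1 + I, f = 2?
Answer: -14040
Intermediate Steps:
B(D, V) = 3*V (B(D, V) = 2*V + V = 3*V)
P(I) = 11/2 + I/2 (P(I) = 6 + (-1 + I)/2 = 6 + (-½ + I/2) = 11/2 + I/2)
R(J, d) = -12*J (R(J, d) = (3*J)*(-4) = -12*J)
R(13, P(M(-3, -1)))*90 = -12*13*90 = -156*90 = -14040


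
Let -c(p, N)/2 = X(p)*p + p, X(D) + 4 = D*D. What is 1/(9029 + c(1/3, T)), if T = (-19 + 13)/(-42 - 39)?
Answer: 27/243835 ≈ 0.00011073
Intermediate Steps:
X(D) = -4 + D² (X(D) = -4 + D*D = -4 + D²)
T = 2/27 (T = -6/(-81) = -6*(-1/81) = 2/27 ≈ 0.074074)
c(p, N) = -2*p - 2*p*(-4 + p²) (c(p, N) = -2*((-4 + p²)*p + p) = -2*(p*(-4 + p²) + p) = -2*(p + p*(-4 + p²)) = -2*p - 2*p*(-4 + p²))
1/(9029 + c(1/3, T)) = 1/(9029 + 2*(3 - (1/3)²)/3) = 1/(9029 + 2*(⅓)*(3 - (⅓)²)) = 1/(9029 + 2*(⅓)*(3 - 1*⅑)) = 1/(9029 + 2*(⅓)*(3 - ⅑)) = 1/(9029 + 2*(⅓)*(26/9)) = 1/(9029 + 52/27) = 1/(243835/27) = 27/243835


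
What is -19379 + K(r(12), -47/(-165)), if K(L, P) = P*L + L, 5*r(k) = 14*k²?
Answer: -5186761/275 ≈ -18861.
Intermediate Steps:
r(k) = 14*k²/5 (r(k) = (14*k²)/5 = 14*k²/5)
K(L, P) = L + L*P (K(L, P) = L*P + L = L + L*P)
-19379 + K(r(12), -47/(-165)) = -19379 + ((14/5)*12²)*(1 - 47/(-165)) = -19379 + ((14/5)*144)*(1 - 47*(-1/165)) = -19379 + 2016*(1 + 47/165)/5 = -19379 + (2016/5)*(212/165) = -19379 + 142464/275 = -5186761/275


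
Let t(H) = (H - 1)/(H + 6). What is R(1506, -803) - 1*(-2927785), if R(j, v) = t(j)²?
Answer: 136598783185/46656 ≈ 2.9278e+6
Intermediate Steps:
t(H) = (-1 + H)/(6 + H)
R(j, v) = (-1 + j)²/(6 + j)² (R(j, v) = ((-1 + j)/(6 + j))² = (-1 + j)²/(6 + j)²)
R(1506, -803) - 1*(-2927785) = (-1 + 1506)²/(6 + 1506)² - 1*(-2927785) = 1505²/1512² + 2927785 = 2265025*(1/2286144) + 2927785 = 46225/46656 + 2927785 = 136598783185/46656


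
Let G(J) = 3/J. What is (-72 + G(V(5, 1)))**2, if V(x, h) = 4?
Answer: 81225/16 ≈ 5076.6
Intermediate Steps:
(-72 + G(V(5, 1)))**2 = (-72 + 3/4)**2 = (-285/4)**2 = 81225/16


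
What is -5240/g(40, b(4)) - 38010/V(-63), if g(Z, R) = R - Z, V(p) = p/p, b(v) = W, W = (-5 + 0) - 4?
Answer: -1857250/49 ≈ -37903.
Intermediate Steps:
W = -9 (W = -5 - 4 = -9)
b(v) = -9
V(p) = 1
-5240/g(40, b(4)) - 38010/V(-63) = -5240/(-9 - 1*40) - 38010/1 = -5240/(-9 - 40) - 38010*1 = -5240/(-49) - 38010 = -5240*(-1/49) - 38010 = 5240/49 - 38010 = -1857250/49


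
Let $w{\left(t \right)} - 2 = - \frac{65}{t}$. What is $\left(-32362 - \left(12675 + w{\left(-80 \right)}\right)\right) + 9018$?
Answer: $- \frac{576349}{16} \approx -36022.0$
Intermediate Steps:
$w{\left(t \right)} = 2 - \frac{65}{t}$
$\left(-32362 - \left(12675 + w{\left(-80 \right)}\right)\right) + 9018 = \left(-32362 - \left(12677 + \frac{13}{16}\right)\right) + 9018 = \left(-32362 - \frac{202845}{16}\right) + 9018 = - \frac{720637}{16} + 9018 = - \frac{576349}{16}$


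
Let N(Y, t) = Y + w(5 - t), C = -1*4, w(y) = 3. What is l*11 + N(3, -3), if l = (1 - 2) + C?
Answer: -49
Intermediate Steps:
C = -4
N(Y, t) = 3 + Y (N(Y, t) = Y + 3 = 3 + Y)
l = -5 (l = (1 - 2) - 4 = -1 - 4 = -5)
l*11 + N(3, -3) = -5*11 + (3 + 3) = -55 + 6 = -49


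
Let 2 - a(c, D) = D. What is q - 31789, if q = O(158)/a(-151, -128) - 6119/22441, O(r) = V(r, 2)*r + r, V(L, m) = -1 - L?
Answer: -46650007982/1458665 ≈ -31981.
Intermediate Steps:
O(r) = r + r*(-1 - r) (O(r) = (-1 - r)*r + r = r*(-1 - r) + r = r + r*(-1 - r))
a(c, D) = 2 - D
q = -280506297/1458665 (q = (-1*158²)/(2 - 1*(-128)) - 6119/22441 = (-1*24964)/(2 + 128) - 6119*1/22441 = -24964/130 - 6119/22441 = -24964*1/130 - 6119/22441 = -12482/65 - 6119/22441 = -280506297/1458665 ≈ -192.30)
q - 31789 = -280506297/1458665 - 31789 = -46650007982/1458665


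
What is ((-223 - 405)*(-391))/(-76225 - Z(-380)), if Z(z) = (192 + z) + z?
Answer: -245548/75657 ≈ -3.2455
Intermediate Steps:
Z(z) = 192 + 2*z
((-223 - 405)*(-391))/(-76225 - Z(-380)) = ((-223 - 405)*(-391))/(-76225 - (192 + 2*(-380))) = (-628*(-391))/(-76225 - (192 - 760)) = 245548/(-76225 - 1*(-568)) = 245548/(-76225 + 568) = 245548/(-75657) = 245548*(-1/75657) = -245548/75657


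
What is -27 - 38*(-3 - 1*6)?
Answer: 315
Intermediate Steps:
-27 - 38*(-3 - 1*6) = -27 - 38*(-3 - 6) = -27 - 38*(-9) = -27 + 342 = 315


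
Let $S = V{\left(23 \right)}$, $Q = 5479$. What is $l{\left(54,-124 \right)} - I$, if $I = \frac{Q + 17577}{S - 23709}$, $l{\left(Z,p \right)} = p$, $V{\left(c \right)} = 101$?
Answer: $- \frac{363042}{2951} \approx -123.02$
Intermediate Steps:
$S = 101$
$I = - \frac{2882}{2951}$ ($I = \frac{5479 + 17577}{101 - 23709} = \frac{23056}{-23608} = 23056 \left(- \frac{1}{23608}\right) = - \frac{2882}{2951} \approx -0.97662$)
$l{\left(54,-124 \right)} - I = -124 - - \frac{2882}{2951} = -124 + \frac{2882}{2951} = - \frac{363042}{2951}$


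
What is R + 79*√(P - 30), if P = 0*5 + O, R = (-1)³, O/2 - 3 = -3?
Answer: -1 + 79*I*√30 ≈ -1.0 + 432.7*I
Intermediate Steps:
O = 0 (O = 6 + 2*(-3) = 6 - 6 = 0)
R = -1
P = 0 (P = 0*5 + 0 = 0 + 0 = 0)
R + 79*√(P - 30) = -1 + 79*√(0 - 30) = -1 + 79*√(-30) = -1 + 79*(I*√30) = -1 + 79*I*√30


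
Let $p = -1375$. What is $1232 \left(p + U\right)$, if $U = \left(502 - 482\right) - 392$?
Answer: $-2152304$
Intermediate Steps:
$U = -372$ ($U = 20 - 392 = -372$)
$1232 \left(p + U\right) = 1232 \left(-1375 - 372\right) = 1232 \left(-1747\right) = -2152304$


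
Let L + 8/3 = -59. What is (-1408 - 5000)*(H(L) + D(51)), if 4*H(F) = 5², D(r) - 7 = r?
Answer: -411714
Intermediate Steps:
L = -185/3 (L = -8/3 - 59 = -185/3 ≈ -61.667)
D(r) = 7 + r
H(F) = 25/4 (H(F) = (¼)*5² = (¼)*25 = 25/4)
(-1408 - 5000)*(H(L) + D(51)) = (-1408 - 5000)*(25/4 + (7 + 51)) = -6408*(25/4 + 58) = -6408*257/4 = -411714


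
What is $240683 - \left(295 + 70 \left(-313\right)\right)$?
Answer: $262298$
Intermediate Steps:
$240683 - \left(295 + 70 \left(-313\right)\right) = 240683 - \left(295 - 21910\right) = 240683 - -21615 = 240683 + 21615 = 262298$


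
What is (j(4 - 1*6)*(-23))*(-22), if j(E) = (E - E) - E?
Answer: 1012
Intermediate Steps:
j(E) = -E (j(E) = 0 - E = -E)
(j(4 - 1*6)*(-23))*(-22) = (-(4 - 1*6)*(-23))*(-22) = (-(4 - 6)*(-23))*(-22) = (-1*(-2)*(-23))*(-22) = (2*(-23))*(-22) = -46*(-22) = 1012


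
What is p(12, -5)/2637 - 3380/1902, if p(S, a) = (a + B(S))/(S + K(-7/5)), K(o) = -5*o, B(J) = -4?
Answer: -9409181/5294217 ≈ -1.7773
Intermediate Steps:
p(S, a) = (-4 + a)/(7 + S) (p(S, a) = (a - 4)/(S - (-35)/5) = (-4 + a)/(S - (-35)/5) = (-4 + a)/(S - 5*(-7/5)) = (-4 + a)/(S + 7) = (-4 + a)/(7 + S))
p(12, -5)/2637 - 3380/1902 = ((-4 - 5)/(7 + 12))/2637 - 3380/1902 = (-9/19)*(1/2637) - 3380*1/1902 = ((1/19)*(-9))*(1/2637) - 1690/951 = -9/19*1/2637 - 1690/951 = -1/5567 - 1690/951 = -9409181/5294217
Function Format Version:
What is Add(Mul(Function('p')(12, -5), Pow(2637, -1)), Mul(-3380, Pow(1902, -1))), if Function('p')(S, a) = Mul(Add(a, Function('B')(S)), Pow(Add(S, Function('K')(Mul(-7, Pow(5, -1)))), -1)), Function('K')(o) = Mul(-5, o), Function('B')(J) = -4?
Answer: Rational(-9409181, 5294217) ≈ -1.7773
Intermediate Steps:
Function('p')(S, a) = Mul(Pow(Add(7, S), -1), Add(-4, a)) (Function('p')(S, a) = Mul(Add(a, -4), Pow(Add(S, Mul(-5, Mul(-7, Pow(5, -1)))), -1)) = Mul(Add(-4, a), Pow(Add(S, Mul(-5, Mul(-7, Rational(1, 5)))), -1)) = Mul(Add(-4, a), Pow(Add(S, Mul(-5, Rational(-7, 5))), -1)) = Mul(Add(-4, a), Pow(Add(S, 7), -1)) = Mul(Add(-4, a), Pow(Add(7, S), -1)) = Mul(Pow(Add(7, S), -1), Add(-4, a)))
Add(Mul(Function('p')(12, -5), Pow(2637, -1)), Mul(-3380, Pow(1902, -1))) = Add(Mul(Mul(Pow(Add(7, 12), -1), Add(-4, -5)), Pow(2637, -1)), Mul(-3380, Pow(1902, -1))) = Add(Mul(Mul(Pow(19, -1), -9), Rational(1, 2637)), Mul(-3380, Rational(1, 1902))) = Add(Mul(Mul(Rational(1, 19), -9), Rational(1, 2637)), Rational(-1690, 951)) = Add(Mul(Rational(-9, 19), Rational(1, 2637)), Rational(-1690, 951)) = Add(Rational(-1, 5567), Rational(-1690, 951)) = Rational(-9409181, 5294217)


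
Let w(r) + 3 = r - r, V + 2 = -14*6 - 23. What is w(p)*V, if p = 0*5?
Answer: 327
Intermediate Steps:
V = -109 (V = -2 + (-14*6 - 23) = -2 + (-84 - 23) = -2 - 107 = -109)
p = 0
w(r) = -3 (w(r) = -3 + (r - r) = -3 + 0 = -3)
w(p)*V = -3*(-109) = 327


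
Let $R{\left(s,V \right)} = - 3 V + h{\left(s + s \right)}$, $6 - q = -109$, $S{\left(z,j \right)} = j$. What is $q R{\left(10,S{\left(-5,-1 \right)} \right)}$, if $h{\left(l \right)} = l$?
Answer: $2645$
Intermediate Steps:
$q = 115$ ($q = 6 - -109 = 6 + 109 = 115$)
$R{\left(s,V \right)} = - 3 V + 2 s$ ($R{\left(s,V \right)} = - 3 V + \left(s + s\right) = - 3 V + 2 s$)
$q R{\left(10,S{\left(-5,-1 \right)} \right)} = 115 \left(\left(-3\right) \left(-1\right) + 2 \cdot 10\right) = 115 \left(3 + 20\right) = 115 \cdot 23 = 2645$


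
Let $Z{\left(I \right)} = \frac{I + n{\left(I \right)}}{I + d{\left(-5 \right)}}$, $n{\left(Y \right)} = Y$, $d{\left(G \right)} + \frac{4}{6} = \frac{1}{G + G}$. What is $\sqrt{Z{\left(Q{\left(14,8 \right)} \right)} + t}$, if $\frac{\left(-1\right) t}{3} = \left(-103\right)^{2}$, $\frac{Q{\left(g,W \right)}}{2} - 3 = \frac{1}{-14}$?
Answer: $\frac{3 i \sqrt{4040891623}}{1069} \approx 178.39 i$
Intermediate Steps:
$d{\left(G \right)} = - \frac{2}{3} + \frac{1}{2 G}$ ($d{\left(G \right)} = - \frac{2}{3} + \frac{1}{G + G} = - \frac{2}{3} + \frac{1}{2 G}$)
$Q{\left(g,W \right)} = \frac{41}{7}$ ($Q{\left(g,W \right)} = 6 + \frac{2}{-14} = 6 + 2 \left(- \frac{1}{14}\right) = 6 - \frac{1}{7} = \frac{41}{7}$)
$t = -31827$ ($t = - 3 \left(-103\right)^{2} = \left(-3\right) 10609 = -31827$)
$Z{\left(I \right)} = \frac{2 I}{- \frac{23}{30} + I}$ ($Z{\left(I \right)} = \frac{I + I}{I + \frac{3 - -20}{6 \left(-5\right)}} = \frac{2 I}{I + \frac{1}{6} \left(- \frac{1}{5}\right) \left(3 + 20\right)} = \frac{2 I}{I + \frac{1}{6} \left(- \frac{1}{5}\right) 23} = \frac{2 I}{I - \frac{23}{30}} = \frac{2 I}{- \frac{23}{30} + I}$)
$\sqrt{Z{\left(Q{\left(14,8 \right)} \right)} + t} = \sqrt{60 \cdot \frac{41}{7} \frac{1}{-23 + 30 \cdot \frac{41}{7}} - 31827} = \sqrt{60 \cdot \frac{41}{7} \frac{1}{-23 + \frac{1230}{7}} - 31827} = \sqrt{60 \cdot \frac{41}{7} \frac{1}{\frac{1069}{7}} - 31827} = \sqrt{60 \cdot \frac{41}{7} \cdot \frac{7}{1069} - 31827} = \sqrt{\frac{2460}{1069} - 31827} = \sqrt{- \frac{34020603}{1069}} = \frac{3 i \sqrt{4040891623}}{1069}$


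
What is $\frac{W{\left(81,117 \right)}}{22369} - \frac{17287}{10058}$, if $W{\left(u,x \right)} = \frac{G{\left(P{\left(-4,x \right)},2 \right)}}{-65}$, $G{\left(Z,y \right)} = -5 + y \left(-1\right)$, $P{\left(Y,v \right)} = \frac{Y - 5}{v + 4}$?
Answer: $- \frac{25134968289}{14624181130} \approx -1.7187$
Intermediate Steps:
$P{\left(Y,v \right)} = \frac{-5 + Y}{4 + v}$
$G{\left(Z,y \right)} = -5 - y$
$W{\left(u,x \right)} = \frac{7}{65}$ ($W{\left(u,x \right)} = \frac{-5 - 2}{-65} = \left(-5 - 2\right) \left(- \frac{1}{65}\right) = \left(-7\right) \left(- \frac{1}{65}\right) = \frac{7}{65}$)
$\frac{W{\left(81,117 \right)}}{22369} - \frac{17287}{10058} = \frac{7}{65 \cdot 22369} - \frac{17287}{10058} = \frac{7}{65} \cdot \frac{1}{22369} - \frac{17287}{10058} = \frac{7}{1453985} - \frac{17287}{10058} = - \frac{25134968289}{14624181130}$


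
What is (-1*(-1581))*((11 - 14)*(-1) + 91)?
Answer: 148614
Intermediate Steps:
(-1*(-1581))*((11 - 14)*(-1) + 91) = 1581*(-3*(-1) + 91) = 1581*(3 + 91) = 1581*94 = 148614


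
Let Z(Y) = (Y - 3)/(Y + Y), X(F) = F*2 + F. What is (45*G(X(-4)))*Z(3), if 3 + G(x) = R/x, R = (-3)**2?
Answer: 0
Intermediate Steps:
R = 9
X(F) = 3*F (X(F) = 2*F + F = 3*F)
Z(Y) = (-3 + Y)/(2*Y) (Z(Y) = (-3 + Y)/((2*Y)) = (-3 + Y)*(1/(2*Y)) = (-3 + Y)/(2*Y))
G(x) = -3 + 9/x
(45*G(X(-4)))*Z(3) = (45*(-3 + 9/((3*(-4)))))*((1/2)*(-3 + 3)/3) = (45*(-3 + 9/(-12)))*((1/2)*(1/3)*0) = (45*(-3 + 9*(-1/12)))*0 = (45*(-3 - 3/4))*0 = (45*(-15/4))*0 = -675/4*0 = 0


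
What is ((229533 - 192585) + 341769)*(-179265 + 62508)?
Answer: -44217860769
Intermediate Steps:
((229533 - 192585) + 341769)*(-179265 + 62508) = (36948 + 341769)*(-116757) = 378717*(-116757) = -44217860769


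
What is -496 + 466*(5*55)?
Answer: 127654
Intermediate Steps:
-496 + 466*(5*55) = -496 + 466*275 = -496 + 128150 = 127654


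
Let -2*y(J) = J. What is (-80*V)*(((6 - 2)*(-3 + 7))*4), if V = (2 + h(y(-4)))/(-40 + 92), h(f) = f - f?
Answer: -2560/13 ≈ -196.92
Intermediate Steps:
y(J) = -J/2
h(f) = 0
V = 1/26 (V = (2 + 0)/(-40 + 92) = 2/52 = 2*(1/52) = 1/26 ≈ 0.038462)
(-80*V)*(((6 - 2)*(-3 + 7))*4) = (-80*1/26)*(((6 - 2)*(-3 + 7))*4) = -40*4*4*4/13 = -640*4/13 = -40/13*64 = -2560/13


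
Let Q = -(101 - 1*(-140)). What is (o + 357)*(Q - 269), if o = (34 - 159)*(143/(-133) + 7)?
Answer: 26019690/133 ≈ 1.9564e+5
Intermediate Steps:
Q = -241 (Q = -(101 + 140) = -1*241 = -241)
o = -98500/133 (o = -125*(143*(-1/133) + 7) = -125*(-143/133 + 7) = -125*788/133 = -98500/133 ≈ -740.60)
(o + 357)*(Q - 269) = (-98500/133 + 357)*(-241 - 269) = -51019/133*(-510) = 26019690/133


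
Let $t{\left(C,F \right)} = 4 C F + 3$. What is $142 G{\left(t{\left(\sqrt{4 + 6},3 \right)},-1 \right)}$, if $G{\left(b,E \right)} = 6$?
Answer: $852$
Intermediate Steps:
$t{\left(C,F \right)} = 3 + 4 C F$ ($t{\left(C,F \right)} = 4 C F + 3 = 3 + 4 C F$)
$142 G{\left(t{\left(\sqrt{4 + 6},3 \right)},-1 \right)} = 142 \cdot 6 = 852$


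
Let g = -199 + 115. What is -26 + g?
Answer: -110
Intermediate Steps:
g = -84
-26 + g = -26 - 84 = -110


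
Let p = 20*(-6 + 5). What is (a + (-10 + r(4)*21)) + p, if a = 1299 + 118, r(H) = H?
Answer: 1471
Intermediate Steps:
a = 1417
p = -20 (p = 20*(-1) = -20)
(a + (-10 + r(4)*21)) + p = (1417 + (-10 + 4*21)) - 20 = (1417 + (-10 + 84)) - 20 = (1417 + 74) - 20 = 1491 - 20 = 1471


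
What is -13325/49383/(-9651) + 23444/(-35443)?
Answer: -11172828708877/16891968387519 ≈ -0.66143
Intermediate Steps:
-13325/49383/(-9651) + 23444/(-35443) = -13325*1/49383*(-1/9651) + 23444*(-1/35443) = -13325/49383*(-1/9651) - 23444/35443 = 13325/476595333 - 23444/35443 = -11172828708877/16891968387519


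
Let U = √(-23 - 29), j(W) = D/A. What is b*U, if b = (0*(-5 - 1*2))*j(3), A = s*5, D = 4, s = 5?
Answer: 0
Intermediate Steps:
A = 25 (A = 5*5 = 25)
j(W) = 4/25
U = 2*I*√13 (U = √(-52) = 2*I*√13 ≈ 7.2111*I)
b = 0 (b = (0*(-5 - 1*2))*(4/25) = (0*(-5 - 2))*(4/25) = (0*(-7))*(4/25) = 0*(4/25) = 0)
b*U = 0*(2*I*√13) = 0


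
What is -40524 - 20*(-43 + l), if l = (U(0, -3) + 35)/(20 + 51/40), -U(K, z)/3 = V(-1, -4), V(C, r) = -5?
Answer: -33794064/851 ≈ -39711.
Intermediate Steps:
U(K, z) = 15 (U(K, z) = -3*(-5) = 15)
l = 2000/851 (l = (15 + 35)/(20 + 51/40) = 50/(20 + 51*(1/40)) = 50/(20 + 51/40) = 50/(851/40) = 50*(40/851) = 2000/851 ≈ 2.3502)
-40524 - 20*(-43 + l) = -40524 - 20*(-43 + 2000/851) = -40524 - 20*(-34593)/851 = -40524 - 1*(-691860/851) = -40524 + 691860/851 = -33794064/851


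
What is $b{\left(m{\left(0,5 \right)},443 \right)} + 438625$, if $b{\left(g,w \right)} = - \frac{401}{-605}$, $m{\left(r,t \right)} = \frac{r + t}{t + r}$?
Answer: $\frac{265368526}{605} \approx 4.3863 \cdot 10^{5}$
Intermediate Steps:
$m{\left(r,t \right)} = 1$ ($m{\left(r,t \right)} = \frac{r + t}{r + t} = 1$)
$b{\left(g,w \right)} = \frac{401}{605}$ ($b{\left(g,w \right)} = \left(-401\right) \left(- \frac{1}{605}\right) = \frac{401}{605}$)
$b{\left(m{\left(0,5 \right)},443 \right)} + 438625 = \frac{401}{605} + 438625 = \frac{265368526}{605}$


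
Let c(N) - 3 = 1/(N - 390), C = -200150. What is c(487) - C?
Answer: 19414842/97 ≈ 2.0015e+5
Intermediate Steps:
c(N) = 3 + 1/(-390 + N) (c(N) = 3 + 1/(N - 390) = 3 + 1/(-390 + N))
c(487) - C = (-1169 + 3*487)/(-390 + 487) - 1*(-200150) = (-1169 + 1461)/97 + 200150 = (1/97)*292 + 200150 = 292/97 + 200150 = 19414842/97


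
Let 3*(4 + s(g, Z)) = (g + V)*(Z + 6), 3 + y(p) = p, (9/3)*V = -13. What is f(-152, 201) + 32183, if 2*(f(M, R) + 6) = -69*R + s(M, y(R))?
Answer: 119551/6 ≈ 19925.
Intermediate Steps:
V = -13/3 (V = (⅓)*(-13) = -13/3 ≈ -4.3333)
y(p) = -3 + p
s(g, Z) = -4 + (6 + Z)*(-13/3 + g)/3 (s(g, Z) = -4 + ((g - 13/3)*(Z + 6))/3 = -4 + ((-13/3 + g)*(6 + Z))/3 = -4 + ((6 + Z)*(-13/3 + g))/3 = -4 + (6 + Z)*(-13/3 + g)/3)
f(M, R) = -61/6 + M - 317*R/9 + M*(-3 + R)/6 (f(M, R) = -6 + (-69*R + (-38/3 + 2*M - 13*(-3 + R)/9 + (-3 + R)*M/3))/2 = -6 + (-69*R + (-38/3 + 2*M + (13/3 - 13*R/9) + M*(-3 + R)/3))/2 = -6 + (-69*R + (-25/3 + 2*M - 13*R/9 + M*(-3 + R)/3))/2 = -6 + (-25/3 + 2*M - 634*R/9 + M*(-3 + R)/3)/2 = -6 + (-25/6 + M - 317*R/9 + M*(-3 + R)/6) = -61/6 + M - 317*R/9 + M*(-3 + R)/6)
f(-152, 201) + 32183 = (-61/6 + (½)*(-152) - 317/9*201 + (⅙)*(-152)*201) + 32183 = (-61/6 - 76 - 21239/3 - 5092) + 32183 = -73547/6 + 32183 = 119551/6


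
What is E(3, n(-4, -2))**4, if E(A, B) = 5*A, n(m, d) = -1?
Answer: 50625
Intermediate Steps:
E(3, n(-4, -2))**4 = (5*3)**4 = 15**4 = 50625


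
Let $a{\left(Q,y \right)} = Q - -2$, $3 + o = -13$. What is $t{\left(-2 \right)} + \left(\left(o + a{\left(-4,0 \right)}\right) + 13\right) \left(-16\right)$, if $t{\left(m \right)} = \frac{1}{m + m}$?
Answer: $\frac{319}{4} \approx 79.75$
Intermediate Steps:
$t{\left(m \right)} = \frac{1}{2 m}$
$o = -16$ ($o = -3 - 13 = -16$)
$a{\left(Q,y \right)} = 2 + Q$ ($a{\left(Q,y \right)} = Q + 2 = 2 + Q$)
$t{\left(-2 \right)} + \left(\left(o + a{\left(-4,0 \right)}\right) + 13\right) \left(-16\right) = \frac{1}{2 \left(-2\right)} + \left(\left(-16 + \left(2 - 4\right)\right) + 13\right) \left(-16\right) = \frac{1}{2} \left(- \frac{1}{2}\right) + \left(\left(-16 - 2\right) + 13\right) \left(-16\right) = - \frac{1}{4} + \left(-18 + 13\right) \left(-16\right) = - \frac{1}{4} - -80 = - \frac{1}{4} + 80 = \frac{319}{4}$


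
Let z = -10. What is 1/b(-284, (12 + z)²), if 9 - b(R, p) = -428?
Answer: 1/437 ≈ 0.0022883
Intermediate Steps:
b(R, p) = 437 (b(R, p) = 9 - 1*(-428) = 9 + 428 = 437)
1/b(-284, (12 + z)²) = 1/437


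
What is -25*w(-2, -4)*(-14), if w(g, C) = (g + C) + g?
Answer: -2800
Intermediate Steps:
w(g, C) = C + 2*g (w(g, C) = (C + g) + g = C + 2*g)
-25*w(-2, -4)*(-14) = -25*(-4 + 2*(-2))*(-14) = -25*(-4 - 4)*(-14) = -25*(-8)*(-14) = 200*(-14) = -2800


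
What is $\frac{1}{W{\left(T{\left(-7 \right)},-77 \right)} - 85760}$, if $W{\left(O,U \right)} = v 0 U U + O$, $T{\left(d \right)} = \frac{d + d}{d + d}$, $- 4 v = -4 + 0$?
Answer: $- \frac{1}{85759} \approx -1.1661 \cdot 10^{-5}$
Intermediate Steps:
$v = 1$ ($v = - \frac{-4 + 0}{4} = \left(- \frac{1}{4}\right) \left(-4\right) = 1$)
$T{\left(d \right)} = 1$ ($T{\left(d \right)} = \frac{2 d}{2 d} = 2 d \frac{1}{2 d} = 1$)
$W{\left(O,U \right)} = O$ ($W{\left(O,U \right)} = 1 \cdot 0 U U + O = 0 U U + O = 0 U + O = 0 + O = O$)
$\frac{1}{W{\left(T{\left(-7 \right)},-77 \right)} - 85760} = \frac{1}{1 - 85760} = \frac{1}{-85759} = - \frac{1}{85759}$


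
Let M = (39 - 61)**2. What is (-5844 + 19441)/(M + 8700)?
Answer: 13597/9184 ≈ 1.4805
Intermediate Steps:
M = 484 (M = (-22)**2 = 484)
(-5844 + 19441)/(M + 8700) = (-5844 + 19441)/(484 + 8700) = 13597/9184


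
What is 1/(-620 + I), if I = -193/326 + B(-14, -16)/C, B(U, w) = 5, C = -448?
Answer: -73024/45318927 ≈ -0.0016113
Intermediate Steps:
I = -44047/73024 (I = -193/326 + 5/(-448) = -193*1/326 + 5*(-1/448) = -193/326 - 5/448 = -44047/73024 ≈ -0.60319)
1/(-620 + I) = 1/(-620 - 44047/73024) = 1/(-45318927/73024) = -73024/45318927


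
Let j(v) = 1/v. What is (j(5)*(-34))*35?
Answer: -238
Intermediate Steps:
j(v) = 1/v
(j(5)*(-34))*35 = (-34/5)*35 = ((⅕)*(-34))*35 = -34/5*35 = -238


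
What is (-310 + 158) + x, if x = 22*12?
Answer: 112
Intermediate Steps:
x = 264
(-310 + 158) + x = (-310 + 158) + 264 = -152 + 264 = 112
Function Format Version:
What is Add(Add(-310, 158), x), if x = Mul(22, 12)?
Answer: 112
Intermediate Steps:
x = 264
Add(Add(-310, 158), x) = Add(Add(-310, 158), 264) = Add(-152, 264) = 112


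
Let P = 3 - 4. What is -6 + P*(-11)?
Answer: 5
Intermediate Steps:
P = -1
-6 + P*(-11) = -6 - 1*(-11) = -6 + 11 = 5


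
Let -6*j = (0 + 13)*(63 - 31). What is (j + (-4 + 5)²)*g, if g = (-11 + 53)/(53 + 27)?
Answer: -287/8 ≈ -35.875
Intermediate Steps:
j = -208/3 (j = -(0 + 13)*(63 - 31)/6 = -13*32/6 = -⅙*416 = -208/3 ≈ -69.333)
g = 21/40 (g = 42/80 = 42*(1/80) = 21/40 ≈ 0.52500)
(j + (-4 + 5)²)*g = (-208/3 + (-4 + 5)²)*(21/40) = (-208/3 + 1²)*(21/40) = (-208/3 + 1)*(21/40) = -205/3*21/40 = -287/8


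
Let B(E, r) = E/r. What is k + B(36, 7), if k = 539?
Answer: 3809/7 ≈ 544.14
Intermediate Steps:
k + B(36, 7) = 539 + 36/7 = 3809/7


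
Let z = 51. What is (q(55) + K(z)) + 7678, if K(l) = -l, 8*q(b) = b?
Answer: 61071/8 ≈ 7633.9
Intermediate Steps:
q(b) = b/8
(q(55) + K(z)) + 7678 = ((⅛)*55 - 1*51) + 7678 = (55/8 - 51) + 7678 = -353/8 + 7678 = 61071/8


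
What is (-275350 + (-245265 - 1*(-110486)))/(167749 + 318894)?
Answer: -410129/486643 ≈ -0.84277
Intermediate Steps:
(-275350 + (-245265 - 1*(-110486)))/(167749 + 318894) = (-275350 + (-245265 + 110486))/486643 = (-275350 - 134779)*(1/486643) = -410129*1/486643 = -410129/486643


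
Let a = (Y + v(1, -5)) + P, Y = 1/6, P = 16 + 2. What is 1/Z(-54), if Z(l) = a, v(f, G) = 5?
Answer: 6/139 ≈ 0.043165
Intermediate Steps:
P = 18
Y = ⅙ (Y = 1*(⅙) = ⅙ ≈ 0.16667)
a = 139/6 (a = (⅙ + 5) + 18 = 31/6 + 18 = 139/6 ≈ 23.167)
Z(l) = 139/6
1/Z(-54) = 1/(139/6) = 6/139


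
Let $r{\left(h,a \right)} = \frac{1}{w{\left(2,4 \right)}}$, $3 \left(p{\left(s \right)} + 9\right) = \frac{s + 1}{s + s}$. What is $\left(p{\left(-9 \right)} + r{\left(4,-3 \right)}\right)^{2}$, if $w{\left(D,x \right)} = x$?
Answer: $\frac{863041}{11664} \approx 73.992$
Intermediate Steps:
$p{\left(s \right)} = -9 + \frac{1 + s}{6 s}$ ($p{\left(s \right)} = -9 + \frac{\left(s + 1\right) \frac{1}{s + s}}{3} = -9 + \frac{\left(1 + s\right) \frac{1}{2 s}}{3} = -9 + \frac{\frac{1}{2} \frac{1}{s} \left(1 + s\right)}{3} = -9 + \frac{1 + s}{6 s}$)
$r{\left(h,a \right)} = \frac{1}{4}$
$\left(p{\left(-9 \right)} + r{\left(4,-3 \right)}\right)^{2} = \left(\frac{1 - -477}{6 \left(-9\right)} + \frac{1}{4}\right)^{2} = \left(\frac{1}{6} \left(- \frac{1}{9}\right) \left(1 + 477\right) + \frac{1}{4}\right)^{2} = \left(\frac{1}{6} \left(- \frac{1}{9}\right) 478 + \frac{1}{4}\right)^{2} = \left(- \frac{239}{27} + \frac{1}{4}\right)^{2} = \left(- \frac{929}{108}\right)^{2} = \frac{863041}{11664}$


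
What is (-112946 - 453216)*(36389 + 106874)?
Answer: -81110066606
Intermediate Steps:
(-112946 - 453216)*(36389 + 106874) = -566162*143263 = -81110066606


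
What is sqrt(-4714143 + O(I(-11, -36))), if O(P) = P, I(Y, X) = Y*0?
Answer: 7*I*sqrt(96207) ≈ 2171.2*I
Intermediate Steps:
I(Y, X) = 0
sqrt(-4714143 + O(I(-11, -36))) = sqrt(-4714143 + 0) = sqrt(-4714143) = 7*I*sqrt(96207)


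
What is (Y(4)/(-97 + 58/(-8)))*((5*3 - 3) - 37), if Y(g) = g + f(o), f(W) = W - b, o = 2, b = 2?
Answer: 400/417 ≈ 0.95923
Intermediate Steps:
f(W) = -2 + W (f(W) = W - 1*2 = W - 2 = -2 + W)
Y(g) = g (Y(g) = g + (-2 + 2) = g + 0 = g)
(Y(4)/(-97 + 58/(-8)))*((5*3 - 3) - 37) = (4/(-97 + 58/(-8)))*((5*3 - 3) - 37) = (4/(-97 + 58*(-⅛)))*((15 - 3) - 37) = (4/(-97 - 29/4))*(12 - 37) = (4/(-417/4))*(-25) = -4/417*4*(-25) = -16/417*(-25) = 400/417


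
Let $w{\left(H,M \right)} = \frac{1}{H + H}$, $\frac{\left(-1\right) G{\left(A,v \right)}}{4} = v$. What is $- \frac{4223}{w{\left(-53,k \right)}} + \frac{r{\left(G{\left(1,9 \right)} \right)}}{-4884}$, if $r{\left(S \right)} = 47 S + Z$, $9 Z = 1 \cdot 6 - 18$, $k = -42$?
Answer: $\frac{1639699264}{3663} \approx 4.4764 \cdot 10^{5}$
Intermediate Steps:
$G{\left(A,v \right)} = - 4 v$
$Z = - \frac{4}{3}$ ($Z = \frac{1 \cdot 6 - 18}{9} = \frac{6 - 18}{9} = \frac{1}{9} \left(-12\right) = - \frac{4}{3} \approx -1.3333$)
$w{\left(H,M \right)} = \frac{1}{2 H}$
$r{\left(S \right)} = - \frac{4}{3} + 47 S$ ($r{\left(S \right)} = 47 S - \frac{4}{3} = - \frac{4}{3} + 47 S$)
$- \frac{4223}{w{\left(-53,k \right)}} + \frac{r{\left(G{\left(1,9 \right)} \right)}}{-4884} = - \frac{4223}{\frac{1}{2} \frac{1}{-53}} + \frac{- \frac{4}{3} + 47 \left(\left(-4\right) 9\right)}{-4884} = - \frac{4223}{\frac{1}{2} \left(- \frac{1}{53}\right)} + \left(- \frac{4}{3} + 47 \left(-36\right)\right) \left(- \frac{1}{4884}\right) = - \frac{4223}{- \frac{1}{106}} + \left(- \frac{4}{3} - 1692\right) \left(- \frac{1}{4884}\right) = \left(-4223\right) \left(-106\right) - - \frac{1270}{3663} = 447638 + \frac{1270}{3663} = \frac{1639699264}{3663}$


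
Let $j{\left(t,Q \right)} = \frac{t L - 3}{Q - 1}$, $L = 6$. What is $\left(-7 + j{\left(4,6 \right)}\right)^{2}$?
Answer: $\frac{196}{25} \approx 7.84$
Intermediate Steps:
$j{\left(t,Q \right)} = \frac{-3 + 6 t}{-1 + Q}$ ($j{\left(t,Q \right)} = \frac{t 6 - 3}{Q - 1} = \frac{6 t - 3}{-1 + Q} = \frac{-3 + 6 t}{-1 + Q}$)
$\left(-7 + j{\left(4,6 \right)}\right)^{2} = \left(-7 + \frac{3 \left(-1 + 2 \cdot 4\right)}{-1 + 6}\right)^{2} = \left(-7 + \frac{3 \left(-1 + 8\right)}{5}\right)^{2} = \left(-7 + 3 \cdot \frac{1}{5} \cdot 7\right)^{2} = \left(-7 + \frac{21}{5}\right)^{2} = \left(- \frac{14}{5}\right)^{2} = \frac{196}{25}$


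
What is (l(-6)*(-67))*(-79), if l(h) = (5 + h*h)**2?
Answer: 8897533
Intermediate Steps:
l(h) = (5 + h**2)**2
(l(-6)*(-67))*(-79) = ((5 + (-6)**2)**2*(-67))*(-79) = ((5 + 36)**2*(-67))*(-79) = (41**2*(-67))*(-79) = (1681*(-67))*(-79) = -112627*(-79) = 8897533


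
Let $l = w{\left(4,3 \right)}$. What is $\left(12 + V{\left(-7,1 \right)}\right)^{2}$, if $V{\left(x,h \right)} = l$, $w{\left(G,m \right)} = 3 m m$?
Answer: $1521$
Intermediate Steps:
$w{\left(G,m \right)} = 3 m^{2}$
$l = 27$ ($l = 3 \cdot 3^{2} = 3 \cdot 9 = 27$)
$V{\left(x,h \right)} = 27$
$\left(12 + V{\left(-7,1 \right)}\right)^{2} = \left(12 + 27\right)^{2} = 39^{2} = 1521$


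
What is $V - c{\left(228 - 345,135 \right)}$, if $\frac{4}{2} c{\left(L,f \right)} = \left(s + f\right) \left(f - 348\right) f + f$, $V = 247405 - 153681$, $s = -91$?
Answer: $\frac{1452533}{2} \approx 7.2627 \cdot 10^{5}$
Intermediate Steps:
$V = 93724$
$c{\left(L,f \right)} = \frac{f}{2} + \frac{f \left(-348 + f\right) \left(-91 + f\right)}{2}$ ($c{\left(L,f \right)} = \frac{\left(-91 + f\right) \left(f - 348\right) f + f}{2} = \frac{\left(-91 + f\right) \left(-348 + f\right) f + f}{2} = \frac{\left(-348 + f\right) \left(-91 + f\right) f + f}{2} = \frac{f \left(-348 + f\right) \left(-91 + f\right) + f}{2} = \frac{f + f \left(-348 + f\right) \left(-91 + f\right)}{2} = \frac{f}{2} + \frac{f \left(-348 + f\right) \left(-91 + f\right)}{2}$)
$V - c{\left(228 - 345,135 \right)} = 93724 - \frac{1}{2} \cdot 135 \left(31669 + 135^{2} - 59265\right) = 93724 - \frac{1}{2} \cdot 135 \left(31669 + 18225 - 59265\right) = 93724 - \frac{1}{2} \cdot 135 \left(-9371\right) = 93724 - - \frac{1265085}{2} = 93724 + \frac{1265085}{2} = \frac{1452533}{2}$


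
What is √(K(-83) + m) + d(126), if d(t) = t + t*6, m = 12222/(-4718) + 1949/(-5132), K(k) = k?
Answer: 882 + 3*I*√7142971701999/864742 ≈ 882.0 + 9.272*I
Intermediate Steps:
m = -5137049/1729484 (m = 12222*(-1/4718) + 1949*(-1/5132) = -873/337 - 1949/5132 = -5137049/1729484 ≈ -2.9703)
d(t) = 7*t (d(t) = t + 6*t = 7*t)
√(K(-83) + m) + d(126) = √(-83 - 5137049/1729484) + 7*126 = √(-148684221/1729484) + 882 = 3*I*√7142971701999/864742 + 882 = 882 + 3*I*√7142971701999/864742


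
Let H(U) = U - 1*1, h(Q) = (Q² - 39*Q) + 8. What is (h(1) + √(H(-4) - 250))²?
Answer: (30 - I*√255)² ≈ 645.0 - 958.12*I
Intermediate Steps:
h(Q) = 8 + Q² - 39*Q
H(U) = -1 + U (H(U) = U - 1 = -1 + U)
(h(1) + √(H(-4) - 250))² = ((8 + 1² - 39*1) + √((-1 - 4) - 250))² = ((8 + 1 - 39) + √(-5 - 250))² = (-30 + √(-255))² = (-30 + I*√255)²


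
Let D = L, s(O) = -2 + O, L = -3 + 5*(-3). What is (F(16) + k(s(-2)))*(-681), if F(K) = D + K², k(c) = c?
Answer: -159354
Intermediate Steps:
L = -18 (L = -3 - 15 = -18)
D = -18
F(K) = -18 + K²
(F(16) + k(s(-2)))*(-681) = ((-18 + 16²) + (-2 - 2))*(-681) = ((-18 + 256) - 4)*(-681) = (238 - 4)*(-681) = 234*(-681) = -159354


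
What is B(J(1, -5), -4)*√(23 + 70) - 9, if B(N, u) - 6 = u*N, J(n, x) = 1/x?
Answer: -9 + 34*√93/5 ≈ 56.577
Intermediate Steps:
B(N, u) = 6 + N*u (B(N, u) = 6 + u*N = 6 + N*u)
B(J(1, -5), -4)*√(23 + 70) - 9 = (6 - 4/(-5))*√(23 + 70) - 9 = (6 - ⅕*(-4))*√93 - 9 = (6 + ⅘)*√93 - 9 = 34*√93/5 - 9 = -9 + 34*√93/5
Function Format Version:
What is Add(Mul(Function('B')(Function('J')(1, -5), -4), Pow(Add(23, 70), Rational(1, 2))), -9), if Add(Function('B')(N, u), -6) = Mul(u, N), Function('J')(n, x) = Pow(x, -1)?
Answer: Add(-9, Mul(Rational(34, 5), Pow(93, Rational(1, 2)))) ≈ 56.577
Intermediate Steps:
Function('B')(N, u) = Add(6, Mul(N, u)) (Function('B')(N, u) = Add(6, Mul(u, N)) = Add(6, Mul(N, u)))
Add(Mul(Function('B')(Function('J')(1, -5), -4), Pow(Add(23, 70), Rational(1, 2))), -9) = Add(Mul(Add(6, Mul(Pow(-5, -1), -4)), Pow(Add(23, 70), Rational(1, 2))), -9) = Add(Mul(Add(6, Mul(Rational(-1, 5), -4)), Pow(93, Rational(1, 2))), -9) = Add(Mul(Add(6, Rational(4, 5)), Pow(93, Rational(1, 2))), -9) = Add(Mul(Rational(34, 5), Pow(93, Rational(1, 2))), -9) = Add(-9, Mul(Rational(34, 5), Pow(93, Rational(1, 2))))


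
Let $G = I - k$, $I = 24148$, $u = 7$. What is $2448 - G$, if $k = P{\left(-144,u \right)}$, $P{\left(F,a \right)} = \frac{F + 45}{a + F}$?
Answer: $- \frac{2972801}{137} \approx -21699.0$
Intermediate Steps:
$P{\left(F,a \right)} = \frac{45 + F}{F + a}$
$k = \frac{99}{137}$ ($k = \frac{45 - 144}{-144 + 7} = \frac{1}{-137} \left(-99\right) = \left(- \frac{1}{137}\right) \left(-99\right) = \frac{99}{137} \approx 0.72263$)
$G = \frac{3308177}{137}$ ($G = 24148 - \frac{99}{137} = \frac{3308177}{137} \approx 24147.0$)
$2448 - G = 2448 - \frac{3308177}{137} = - \frac{2972801}{137}$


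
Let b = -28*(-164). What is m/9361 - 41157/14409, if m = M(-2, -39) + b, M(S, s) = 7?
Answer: -35444854/14986961 ≈ -2.3650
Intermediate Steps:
b = 4592
m = 4599 (m = 7 + 4592 = 4599)
m/9361 - 41157/14409 = 4599/9361 - 41157/14409 = 4599*(1/9361) - 41157*1/14409 = 4599/9361 - 4573/1601 = -35444854/14986961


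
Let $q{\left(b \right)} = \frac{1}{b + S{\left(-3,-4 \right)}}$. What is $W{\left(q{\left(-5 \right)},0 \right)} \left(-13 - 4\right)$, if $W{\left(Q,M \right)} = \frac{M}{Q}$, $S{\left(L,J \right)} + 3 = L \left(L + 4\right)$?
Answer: $0$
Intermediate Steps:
$S{\left(L,J \right)} = -3 + L \left(4 + L\right)$ ($S{\left(L,J \right)} = -3 + L \left(L + 4\right) = -3 + L \left(4 + L\right)$)
$q{\left(b \right)} = \frac{1}{-6 + b}$ ($q{\left(b \right)} = \frac{1}{b + \left(-3 + \left(-3\right)^{2} + 4 \left(-3\right)\right)} = \frac{1}{b - 6} = \frac{1}{-6 + b}$)
$W{\left(q{\left(-5 \right)},0 \right)} \left(-13 - 4\right) = \frac{0}{\frac{1}{-6 - 5}} \left(-13 - 4\right) = \frac{0}{\frac{1}{-11}} \left(-17\right) = \frac{0}{- \frac{1}{11}} \left(-17\right) = 0 \left(-11\right) \left(-17\right) = 0 \left(-17\right) = 0$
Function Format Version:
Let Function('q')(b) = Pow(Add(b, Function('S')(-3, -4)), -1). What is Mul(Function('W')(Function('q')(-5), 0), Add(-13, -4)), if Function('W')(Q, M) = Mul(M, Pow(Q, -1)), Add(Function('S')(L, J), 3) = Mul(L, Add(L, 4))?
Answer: 0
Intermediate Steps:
Function('S')(L, J) = Add(-3, Mul(L, Add(4, L))) (Function('S')(L, J) = Add(-3, Mul(L, Add(L, 4))) = Add(-3, Mul(L, Add(4, L))))
Function('q')(b) = Pow(Add(-6, b), -1) (Function('q')(b) = Pow(Add(b, Add(-3, Pow(-3, 2), Mul(4, -3))), -1) = Pow(Add(b, Add(-3, 9, -12)), -1) = Pow(Add(b, -6), -1) = Pow(Add(-6, b), -1))
Mul(Function('W')(Function('q')(-5), 0), Add(-13, -4)) = Mul(Mul(0, Pow(Pow(Add(-6, -5), -1), -1)), Add(-13, -4)) = Mul(Mul(0, Pow(Pow(-11, -1), -1)), -17) = Mul(Mul(0, Pow(Rational(-1, 11), -1)), -17) = Mul(Mul(0, -11), -17) = Mul(0, -17) = 0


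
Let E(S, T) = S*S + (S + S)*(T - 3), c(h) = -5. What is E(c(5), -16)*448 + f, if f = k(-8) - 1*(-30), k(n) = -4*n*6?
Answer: 96542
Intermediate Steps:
k(n) = -24*n
E(S, T) = S² + 2*S*(-3 + T) (E(S, T) = S² + (2*S)*(-3 + T) = S² + 2*S*(-3 + T))
f = 222 (f = -24*(-8) - 1*(-30) = 192 + 30 = 222)
E(c(5), -16)*448 + f = -5*(-6 - 5 + 2*(-16))*448 + 222 = -5*(-6 - 5 - 32)*448 + 222 = -5*(-43)*448 + 222 = 215*448 + 222 = 96320 + 222 = 96542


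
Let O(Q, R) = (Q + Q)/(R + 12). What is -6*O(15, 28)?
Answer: -9/2 ≈ -4.5000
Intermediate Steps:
O(Q, R) = 2*Q/(12 + R) (O(Q, R) = (2*Q)/(12 + R) = 2*Q/(12 + R))
-6*O(15, 28) = -12*15/(12 + 28) = -12*15/40 = -6*3/4 = -9/2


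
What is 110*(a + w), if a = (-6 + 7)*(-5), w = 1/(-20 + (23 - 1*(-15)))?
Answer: -4895/9 ≈ -543.89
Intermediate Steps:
w = 1/18 (w = 1/(-20 + (23 + 15)) = 1/(-20 + 38) = 1/18 ≈ 0.055556)
a = -5 (a = 1*(-5) = -5)
110*(a + w) = 110*(-5 + 1/18) = 110*(-89/18) = -4895/9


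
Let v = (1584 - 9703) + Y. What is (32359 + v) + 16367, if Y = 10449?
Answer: 51056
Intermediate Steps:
v = 2330 (v = (1584 - 9703) + 10449 = -8119 + 10449 = 2330)
(32359 + v) + 16367 = (32359 + 2330) + 16367 = 34689 + 16367 = 51056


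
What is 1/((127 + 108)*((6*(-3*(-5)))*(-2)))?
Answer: -1/42300 ≈ -2.3641e-5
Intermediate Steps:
1/((127 + 108)*((6*(-3*(-5)))*(-2))) = 1/(235*((6*15)*(-2))) = 1/(235*(90*(-2))) = 1/(235*(-180)) = 1/(-42300) = -1/42300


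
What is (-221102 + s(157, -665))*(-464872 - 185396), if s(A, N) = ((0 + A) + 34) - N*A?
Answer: 75760123608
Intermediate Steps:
s(A, N) = 34 + A - A*N (s(A, N) = (A + 34) - A*N = (34 + A) - A*N = 34 + A - A*N)
(-221102 + s(157, -665))*(-464872 - 185396) = (-221102 + (34 + 157 - 1*157*(-665)))*(-464872 - 185396) = (-221102 + (34 + 157 + 104405))*(-650268) = (-221102 + 104596)*(-650268) = -116506*(-650268) = 75760123608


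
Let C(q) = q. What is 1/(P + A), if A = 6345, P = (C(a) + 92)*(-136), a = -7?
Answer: -1/5215 ≈ -0.00019175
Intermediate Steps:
P = -11560 (P = (-7 + 92)*(-136) = 85*(-136) = -11560)
1/(P + A) = 1/(-11560 + 6345) = 1/(-5215) = -1/5215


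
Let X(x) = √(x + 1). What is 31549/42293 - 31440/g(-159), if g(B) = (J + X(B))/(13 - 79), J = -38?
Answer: (-87758467858*I + 31549*√158)/(42293*(√158 + 38*I)) ≈ -49220.0 - 16281.0*I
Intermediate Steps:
X(x) = √(1 + x)
g(B) = 19/33 - √(1 + B)/66 (g(B) = (-38 + √(1 + B))/(13 - 79) = (-38 + √(1 + B))/(-66) = (-38 + √(1 + B))*(-1/66) = 19/33 - √(1 + B)/66)
31549/42293 - 31440/g(-159) = 31549/42293 - 31440/(19/33 - √(1 - 159)/66) = 31549*(1/42293) - 31440/(19/33 - I*√158/66) = 31549/42293 - 31440/(19/33 - I*√158/66)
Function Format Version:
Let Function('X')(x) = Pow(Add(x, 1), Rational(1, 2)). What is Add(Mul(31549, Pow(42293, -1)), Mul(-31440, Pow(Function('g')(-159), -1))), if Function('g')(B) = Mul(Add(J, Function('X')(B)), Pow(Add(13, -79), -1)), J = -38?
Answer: Mul(Rational(1, 42293), Pow(Add(Pow(158, Rational(1, 2)), Mul(38, I)), -1), Add(Mul(-87758467858, I), Mul(31549, Pow(158, Rational(1, 2))))) ≈ Add(-49220., Mul(-16281., I))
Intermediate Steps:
Function('X')(x) = Pow(Add(1, x), Rational(1, 2))
Function('g')(B) = Add(Rational(19, 33), Mul(Rational(-1, 66), Pow(Add(1, B), Rational(1, 2)))) (Function('g')(B) = Mul(Add(-38, Pow(Add(1, B), Rational(1, 2))), Pow(Add(13, -79), -1)) = Mul(Add(-38, Pow(Add(1, B), Rational(1, 2))), Pow(-66, -1)) = Mul(Add(-38, Pow(Add(1, B), Rational(1, 2))), Rational(-1, 66)) = Add(Rational(19, 33), Mul(Rational(-1, 66), Pow(Add(1, B), Rational(1, 2)))))
Add(Mul(31549, Pow(42293, -1)), Mul(-31440, Pow(Function('g')(-159), -1))) = Add(Mul(31549, Pow(42293, -1)), Mul(-31440, Pow(Add(Rational(19, 33), Mul(Rational(-1, 66), Pow(Add(1, -159), Rational(1, 2)))), -1))) = Add(Mul(31549, Rational(1, 42293)), Mul(-31440, Pow(Add(Rational(19, 33), Mul(Rational(-1, 66), Pow(-158, Rational(1, 2)))), -1))) = Add(Rational(31549, 42293), Mul(-31440, Pow(Add(Rational(19, 33), Mul(Rational(-1, 66), Mul(I, Pow(158, Rational(1, 2))))), -1))) = Add(Rational(31549, 42293), Mul(-31440, Pow(Add(Rational(19, 33), Mul(Rational(-1, 66), I, Pow(158, Rational(1, 2)))), -1)))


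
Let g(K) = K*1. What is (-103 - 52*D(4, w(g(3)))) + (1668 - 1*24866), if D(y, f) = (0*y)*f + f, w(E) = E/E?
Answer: -23353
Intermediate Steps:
g(K) = K
w(E) = 1
D(y, f) = f (D(y, f) = 0*f + f = 0 + f = f)
(-103 - 52*D(4, w(g(3)))) + (1668 - 1*24866) = (-103 - 52*1) + (1668 - 1*24866) = (-103 - 52) + (1668 - 24866) = -155 - 23198 = -23353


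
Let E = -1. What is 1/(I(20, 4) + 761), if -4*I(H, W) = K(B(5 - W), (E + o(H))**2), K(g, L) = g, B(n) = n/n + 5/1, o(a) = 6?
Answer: 2/1519 ≈ 0.0013167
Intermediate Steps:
B(n) = 6 (B(n) = 1 + 5*1 = 1 + 5 = 6)
I(H, W) = -3/2 (I(H, W) = -1/4*6 = -3/2)
1/(I(20, 4) + 761) = 1/(-3/2 + 761) = 1/(1519/2) = 2/1519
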